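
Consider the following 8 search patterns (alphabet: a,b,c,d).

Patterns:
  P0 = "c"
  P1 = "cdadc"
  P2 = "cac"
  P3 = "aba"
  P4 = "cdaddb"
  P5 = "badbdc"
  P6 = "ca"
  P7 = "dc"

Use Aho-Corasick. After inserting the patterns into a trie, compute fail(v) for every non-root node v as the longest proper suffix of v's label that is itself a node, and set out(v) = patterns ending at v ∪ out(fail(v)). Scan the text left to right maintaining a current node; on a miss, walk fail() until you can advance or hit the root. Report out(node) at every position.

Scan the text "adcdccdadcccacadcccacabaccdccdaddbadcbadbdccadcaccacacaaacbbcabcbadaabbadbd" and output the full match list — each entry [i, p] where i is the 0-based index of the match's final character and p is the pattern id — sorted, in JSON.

Construct AC machine:
Trie nodes:
  0='ε' goto a→8 b→13 c→1 d→19
  1='c' goto a→6 d→2  [P0 ends]
  2='cd' goto a→3
  3='cda' goto d→4
  4='cdad' goto c→5 d→11
  5='cdadc' goto ·  [P1 ends]
  6='ca' goto c→7  [P6 ends]
  7='cac' goto ·  [P2 ends]
  8='a' goto b→9
  9='ab' goto a→10
  10='aba' goto ·  [P3 ends]
  11='cdadd' goto b→12
  12='cdaddb' goto ·  [P4 ends]
  13='b' goto a→14
  14='ba' goto d→15
  15='bad' goto b→16
  16='badb' goto d→17
  17='badbd' goto c→18
  18='badbdc' goto ·  [P5 ends]
  19='d' goto c→20
  20='dc' goto ·  [P7 ends]

Failure links (BFS by depth):
  fail(1) 'c': from fail(0)=0 chase 'c': 0 ⇒ 0;  out={0}∪out(0)={0}
  fail(8) 'a': from fail(0)=0 chase 'a': 0 ⇒ 0;  out=∅∪out(0)=∅
  fail(13) 'b': from fail(0)=0 chase 'b': 0 ⇒ 0;  out=∅∪out(0)=∅
  fail(19) 'd': from fail(0)=0 chase 'd': 0 ⇒ 0;  out=∅∪out(0)=∅
  fail(2) 'cd': from fail(1)=0 chase 'd': 0 ⇒ 19;  out=∅∪out(19)=∅
  fail(6) 'ca': from fail(1)=0 chase 'a': 0 ⇒ 8;  out={6}∪out(8)={6}
  fail(9) 'ab': from fail(8)=0 chase 'b': 0 ⇒ 13;  out=∅∪out(13)=∅
  fail(14) 'ba': from fail(13)=0 chase 'a': 0 ⇒ 8;  out=∅∪out(8)=∅
  fail(20) 'dc': from fail(19)=0 chase 'c': 0 ⇒ 1;  out={7}∪out(1)={0,7}
  fail(3) 'cda': from fail(2)=19 chase 'a': 19→0 ⇒ 8;  out=∅∪out(8)=∅
  fail(7) 'cac': from fail(6)=8 chase 'c': 8→0 ⇒ 1;  out={2}∪out(1)={0,2}
  fail(10) 'aba': from fail(9)=13 chase 'a': 13 ⇒ 14;  out={3}∪out(14)={3}
  fail(15) 'bad': from fail(14)=8 chase 'd': 8→0 ⇒ 19;  out=∅∪out(19)=∅
  fail(4) 'cdad': from fail(3)=8 chase 'd': 8→0 ⇒ 19;  out=∅∪out(19)=∅
  fail(16) 'badb': from fail(15)=19 chase 'b': 19→0 ⇒ 13;  out=∅∪out(13)=∅
  fail(5) 'cdadc': from fail(4)=19 chase 'c': 19 ⇒ 20;  out={1}∪out(20)={0,1,7}
  fail(11) 'cdadd': from fail(4)=19 chase 'd': 19→0 ⇒ 19;  out=∅∪out(19)=∅
  fail(17) 'badbd': from fail(16)=13 chase 'd': 13→0 ⇒ 19;  out=∅∪out(19)=∅
  fail(12) 'cdaddb': from fail(11)=19 chase 'b': 19→0 ⇒ 13;  out={4}∪out(13)={4}
  fail(18) 'badbdc': from fail(17)=19 chase 'c': 19 ⇒ 20;  out={5}∪out(20)={0,5,7}

Scan:
i=0 'a': node 0→8
i=1 'd': node 8→19 (fail-walked)
i=2 'c': node 19→20  emit P0@[2:2],P7@[1:2]
i=3 'd': node 20→2 (fail-walked)
i=4 'c': node 2→20 (fail-walked)  emit P0@[4:4],P7@[3:4]
i=5 'c': node 20→1 (fail-walked)  emit P0@[5:5]
i=6 'd': node 1→2
i=7 'a': node 2→3
i=8 'd': node 3→4
i=9 'c': node 4→5  emit P0@[9:9],P1@[5:9],P7@[8:9]
i=10 'c': node 5→1 (fail-walked)  emit P0@[10:10]
i=11 'c': node 1→1 (fail-walked)  emit P0@[11:11]
i=12 'a': node 1→6  emit P6@[11:12]
i=13 'c': node 6→7  emit P0@[13:13],P2@[11:13]
i=14 'a': node 7→6 (fail-walked)  emit P6@[13:14]
i=15 'd': node 6→19 (fail-walked)
i=16 'c': node 19→20  emit P0@[16:16],P7@[15:16]
i=17 'c': node 20→1 (fail-walked)  emit P0@[17:17]
i=18 'c': node 1→1 (fail-walked)  emit P0@[18:18]
i=19 'a': node 1→6  emit P6@[18:19]
i=20 'c': node 6→7  emit P0@[20:20],P2@[18:20]
i=21 'a': node 7→6 (fail-walked)  emit P6@[20:21]
i=22 'b': node 6→9 (fail-walked)
i=23 'a': node 9→10  emit P3@[21:23]
i=24 'c': node 10→1 (fail-walked)  emit P0@[24:24]
i=25 'c': node 1→1 (fail-walked)  emit P0@[25:25]
i=26 'd': node 1→2
i=27 'c': node 2→20 (fail-walked)  emit P0@[27:27],P7@[26:27]
i=28 'c': node 20→1 (fail-walked)  emit P0@[28:28]
i=29 'd': node 1→2
i=30 'a': node 2→3
i=31 'd': node 3→4
i=32 'd': node 4→11
i=33 'b': node 11→12  emit P4@[28:33]
i=34 'a': node 12→14 (fail-walked)
i=35 'd': node 14→15
i=36 'c': node 15→20 (fail-walked)  emit P0@[36:36],P7@[35:36]
i=37 'b': node 20→13 (fail-walked)
i=38 'a': node 13→14
i=39 'd': node 14→15
i=40 'b': node 15→16
i=41 'd': node 16→17
i=42 'c': node 17→18  emit P0@[42:42],P5@[37:42],P7@[41:42]
i=43 'c': node 18→1 (fail-walked)  emit P0@[43:43]
i=44 'a': node 1→6  emit P6@[43:44]
i=45 'd': node 6→19 (fail-walked)
i=46 'c': node 19→20  emit P0@[46:46],P7@[45:46]
i=47 'a': node 20→6 (fail-walked)  emit P6@[46:47]
i=48 'c': node 6→7  emit P0@[48:48],P2@[46:48]
i=49 'c': node 7→1 (fail-walked)  emit P0@[49:49]
i=50 'a': node 1→6  emit P6@[49:50]
i=51 'c': node 6→7  emit P0@[51:51],P2@[49:51]
i=52 'a': node 7→6 (fail-walked)  emit P6@[51:52]
i=53 'c': node 6→7  emit P0@[53:53],P2@[51:53]
i=54 'a': node 7→6 (fail-walked)  emit P6@[53:54]
i=55 'a': node 6→8 (fail-walked)
i=56 'a': node 8→8 (fail-walked)
i=57 'c': node 8→1 (fail-walked)  emit P0@[57:57]
i=58 'b': node 1→13 (fail-walked)
i=59 'b': node 13→13 (fail-walked)
i=60 'c': node 13→1 (fail-walked)  emit P0@[60:60]
i=61 'a': node 1→6  emit P6@[60:61]
i=62 'b': node 6→9 (fail-walked)
i=63 'c': node 9→1 (fail-walked)  emit P0@[63:63]
i=64 'b': node 1→13 (fail-walked)
i=65 'a': node 13→14
i=66 'd': node 14→15
i=67 'a': node 15→8 (fail-walked)
i=68 'a': node 8→8 (fail-walked)
i=69 'b': node 8→9
i=70 'b': node 9→13 (fail-walked)
i=71 'a': node 13→14
i=72 'd': node 14→15
i=73 'b': node 15→16
i=74 'd': node 16→17

Result: [[2,0],[2,7],[4,0],[4,7],[5,0],[9,0],[9,1],[9,7],[10,0],[11,0],[12,6],[13,0],[13,2],[14,6],[16,0],[16,7],[17,0],[18,0],[19,6],[20,0],[20,2],[21,6],[23,3],[24,0],[25,0],[27,0],[27,7],[28,0],[33,4],[36,0],[36,7],[42,0],[42,5],[42,7],[43,0],[44,6],[46,0],[46,7],[47,6],[48,0],[48,2],[49,0],[50,6],[51,0],[51,2],[52,6],[53,0],[53,2],[54,6],[57,0],[60,0],[61,6],[63,0]]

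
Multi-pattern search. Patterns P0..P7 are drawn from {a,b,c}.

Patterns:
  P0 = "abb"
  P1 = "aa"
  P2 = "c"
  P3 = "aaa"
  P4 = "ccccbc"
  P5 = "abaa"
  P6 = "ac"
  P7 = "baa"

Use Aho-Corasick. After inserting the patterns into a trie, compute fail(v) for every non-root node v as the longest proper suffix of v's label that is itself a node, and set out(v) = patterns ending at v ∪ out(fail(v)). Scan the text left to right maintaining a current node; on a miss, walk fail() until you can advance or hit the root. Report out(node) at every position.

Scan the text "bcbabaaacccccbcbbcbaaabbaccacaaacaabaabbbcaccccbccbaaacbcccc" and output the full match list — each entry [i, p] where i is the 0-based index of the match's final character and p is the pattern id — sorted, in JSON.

Build automaton:
Trie (insert patterns):
  n0 'ε': a→1 b→15 c→5
  n1 'a': a→4 b→2 c→14
  n2 'ab': a→12 b→3
  n3 'abb': ·  ←P0
  n4 'aa': a→6  ←P1
  n5 'c': c→7  ←P2
  n6 'aaa': ·  ←P3
  n7 'cc': c→8
  n8 'ccc': c→9
  n9 'cccc': b→10
  n10 'ccccb': c→11
  n11 'ccccbc': ·  ←P4
  n12 'aba': a→13
  n13 'abaa': ·  ←P5
  n14 'ac': ·  ←P6
  n15 'b': a→16
  n16 'ba': a→17
  n17 'baa': ·  ←P7

Failure links (BFS by depth):
  fail(1) 'a': from fail(0)=0 chase 'a': 0 ⇒ 0;  out=∅∪out(0)=∅
  fail(5) 'c': from fail(0)=0 chase 'c': 0 ⇒ 0;  out={2}∪out(0)={2}
  fail(15) 'b': from fail(0)=0 chase 'b': 0 ⇒ 0;  out=∅∪out(0)=∅
  fail(2) 'ab': from fail(1)=0 chase 'b': 0 ⇒ 15;  out=∅∪out(15)=∅
  fail(4) 'aa': from fail(1)=0 chase 'a': 0 ⇒ 1;  out={1}∪out(1)={1}
  fail(7) 'cc': from fail(5)=0 chase 'c': 0 ⇒ 5;  out=∅∪out(5)={2}
  fail(14) 'ac': from fail(1)=0 chase 'c': 0 ⇒ 5;  out={6}∪out(5)={2,6}
  fail(16) 'ba': from fail(15)=0 chase 'a': 0 ⇒ 1;  out=∅∪out(1)=∅
  fail(3) 'abb': from fail(2)=15 chase 'b': 15→0 ⇒ 15;  out={0}∪out(15)={0}
  fail(6) 'aaa': from fail(4)=1 chase 'a': 1 ⇒ 4;  out={3}∪out(4)={1,3}
  fail(8) 'ccc': from fail(7)=5 chase 'c': 5 ⇒ 7;  out=∅∪out(7)={2}
  fail(12) 'aba': from fail(2)=15 chase 'a': 15 ⇒ 16;  out=∅∪out(16)=∅
  fail(17) 'baa': from fail(16)=1 chase 'a': 1 ⇒ 4;  out={7}∪out(4)={1,7}
  fail(9) 'cccc': from fail(8)=7 chase 'c': 7 ⇒ 8;  out=∅∪out(8)={2}
  fail(13) 'abaa': from fail(12)=16 chase 'a': 16 ⇒ 17;  out={5}∪out(17)={1,5,7}
  fail(10) 'ccccb': from fail(9)=8 chase 'b': 8→7→5→0 ⇒ 15;  out=∅∪out(15)=∅
  fail(11) 'ccccbc': from fail(10)=15 chase 'c': 15→0 ⇒ 5;  out={4}∪out(5)={2,4}

Scan:
pos 0 'b': at 15
pos 1 'c': at 5 ·f  emit P2@[1:1]
pos 2 'b': at 15 ·f
pos 3 'a': at 16
pos 4 'b': at 2 ·f
pos 5 'a': at 12
pos 6 'a': at 13  emit P1@[5:6],P5@[3:6],P7@[4:6]
pos 7 'a': at 6 ·f  emit P1@[6:7],P3@[5:7]
pos 8 'c': at 14 ·f  emit P2@[8:8],P6@[7:8]
pos 9 'c': at 7 ·f  emit P2@[9:9]
pos 10 'c': at 8  emit P2@[10:10]
pos 11 'c': at 9  emit P2@[11:11]
pos 12 'c': at 9 ·f  emit P2@[12:12]
pos 13 'b': at 10
pos 14 'c': at 11  emit P2@[14:14],P4@[9:14]
pos 15 'b': at 15 ·f
pos 16 'b': at 15 ·f
pos 17 'c': at 5 ·f  emit P2@[17:17]
pos 18 'b': at 15 ·f
pos 19 'a': at 16
pos 20 'a': at 17  emit P1@[19:20],P7@[18:20]
pos 21 'a': at 6 ·f  emit P1@[20:21],P3@[19:21]
pos 22 'b': at 2 ·f
pos 23 'b': at 3  emit P0@[21:23]
pos 24 'a': at 16 ·f
pos 25 'c': at 14 ·f  emit P2@[25:25],P6@[24:25]
pos 26 'c': at 7 ·f  emit P2@[26:26]
pos 27 'a': at 1 ·f
pos 28 'c': at 14  emit P2@[28:28],P6@[27:28]
pos 29 'a': at 1 ·f
pos 30 'a': at 4  emit P1@[29:30]
pos 31 'a': at 6  emit P1@[30:31],P3@[29:31]
pos 32 'c': at 14 ·f  emit P2@[32:32],P6@[31:32]
pos 33 'a': at 1 ·f
pos 34 'a': at 4  emit P1@[33:34]
pos 35 'b': at 2 ·f
pos 36 'a': at 12
pos 37 'a': at 13  emit P1@[36:37],P5@[34:37],P7@[35:37]
pos 38 'b': at 2 ·f
pos 39 'b': at 3  emit P0@[37:39]
pos 40 'b': at 15 ·f
pos 41 'c': at 5 ·f  emit P2@[41:41]
pos 42 'a': at 1 ·f
pos 43 'c': at 14  emit P2@[43:43],P6@[42:43]
pos 44 'c': at 7 ·f  emit P2@[44:44]
pos 45 'c': at 8  emit P2@[45:45]
pos 46 'c': at 9  emit P2@[46:46]
pos 47 'b': at 10
pos 48 'c': at 11  emit P2@[48:48],P4@[43:48]
pos 49 'c': at 7 ·f  emit P2@[49:49]
pos 50 'b': at 15 ·f
pos 51 'a': at 16
pos 52 'a': at 17  emit P1@[51:52],P7@[50:52]
pos 53 'a': at 6 ·f  emit P1@[52:53],P3@[51:53]
pos 54 'c': at 14 ·f  emit P2@[54:54],P6@[53:54]
pos 55 'b': at 15 ·f
pos 56 'c': at 5 ·f  emit P2@[56:56]
pos 57 'c': at 7  emit P2@[57:57]
pos 58 'c': at 8  emit P2@[58:58]
pos 59 'c': at 9  emit P2@[59:59]

Matches: [[1,2],[6,1],[6,5],[6,7],[7,1],[7,3],[8,2],[8,6],[9,2],[10,2],[11,2],[12,2],[14,2],[14,4],[17,2],[20,1],[20,7],[21,1],[21,3],[23,0],[25,2],[25,6],[26,2],[28,2],[28,6],[30,1],[31,1],[31,3],[32,2],[32,6],[34,1],[37,1],[37,5],[37,7],[39,0],[41,2],[43,2],[43,6],[44,2],[45,2],[46,2],[48,2],[48,4],[49,2],[52,1],[52,7],[53,1],[53,3],[54,2],[54,6],[56,2],[57,2],[58,2],[59,2]]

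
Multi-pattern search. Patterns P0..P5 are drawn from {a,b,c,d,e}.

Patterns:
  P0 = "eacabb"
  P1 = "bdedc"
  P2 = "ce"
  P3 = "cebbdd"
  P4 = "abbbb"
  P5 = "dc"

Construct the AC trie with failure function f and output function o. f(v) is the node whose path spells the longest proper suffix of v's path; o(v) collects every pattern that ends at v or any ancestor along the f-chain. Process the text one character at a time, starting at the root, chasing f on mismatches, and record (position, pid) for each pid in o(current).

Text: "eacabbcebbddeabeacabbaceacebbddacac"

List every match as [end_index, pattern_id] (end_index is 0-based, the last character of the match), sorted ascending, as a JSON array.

Construct AC machine:
Trie nodes:
  0='ε' goto a→18 b→7 c→12 d→23 e→1
  1='e' goto a→2
  2='ea' goto c→3
  3='eac' goto a→4
  4='eaca' goto b→5
  5='eacab' goto b→6
  6='eacabb' goto ·  ←P0
  7='b' goto d→8
  8='bd' goto e→9
  9='bde' goto d→10
  10='bded' goto c→11
  11='bdedc' goto ·  ←P1
  12='c' goto e→13
  13='ce' goto b→14  ←P2
  14='ceb' goto b→15
  15='cebb' goto d→16
  16='cebbd' goto d→17
  17='cebbdd' goto ·  ←P3
  18='a' goto b→19
  19='ab' goto b→20
  20='abb' goto b→21
  21='abbb' goto b→22
  22='abbbb' goto ·  ←P4
  23='d' goto c→24
  24='dc' goto ·  ←P5

Failure links (BFS by depth):
  n1('e'): parent n0 fail=0; on 'e' 0 → fail=0;  out ∅∪∅=∅
  n7('b'): parent n0 fail=0; on 'b' 0 → fail=0;  out ∅∪∅=∅
  n12('c'): parent n0 fail=0; on 'c' 0 → fail=0;  out ∅∪∅=∅
  n18('a'): parent n0 fail=0; on 'a' 0 → fail=0;  out ∅∪∅=∅
  n23('d'): parent n0 fail=0; on 'd' 0 → fail=0;  out ∅∪∅=∅
  n2('ea'): parent n1 fail=0; on 'a' 0 → fail=18;  out ∅∪∅=∅
  n8('bd'): parent n7 fail=0; on 'd' 0 → fail=23;  out ∅∪∅=∅
  n13('ce'): parent n12 fail=0; on 'e' 0 → fail=1;  out {2}∪∅={2}
  n19('ab'): parent n18 fail=0; on 'b' 0 → fail=7;  out ∅∪∅=∅
  n24('dc'): parent n23 fail=0; on 'c' 0 → fail=12;  out {5}∪∅={5}
  n3('eac'): parent n2 fail=18; on 'c' 18→0 → fail=12;  out ∅∪∅=∅
  n9('bde'): parent n8 fail=23; on 'e' 23→0 → fail=1;  out ∅∪∅=∅
  n14('ceb'): parent n13 fail=1; on 'b' 1→0 → fail=7;  out ∅∪∅=∅
  n20('abb'): parent n19 fail=7; on 'b' 7→0 → fail=7;  out ∅∪∅=∅
  n4('eaca'): parent n3 fail=12; on 'a' 12→0 → fail=18;  out ∅∪∅=∅
  n10('bded'): parent n9 fail=1; on 'd' 1→0 → fail=23;  out ∅∪∅=∅
  n15('cebb'): parent n14 fail=7; on 'b' 7→0 → fail=7;  out ∅∪∅=∅
  n21('abbb'): parent n20 fail=7; on 'b' 7→0 → fail=7;  out ∅∪∅=∅
  n5('eacab'): parent n4 fail=18; on 'b' 18 → fail=19;  out ∅∪∅=∅
  n11('bdedc'): parent n10 fail=23; on 'c' 23 → fail=24;  out {1}∪{5}={1,5}
  n16('cebbd'): parent n15 fail=7; on 'd' 7 → fail=8;  out ∅∪∅=∅
  n22('abbbb'): parent n21 fail=7; on 'b' 7→0 → fail=7;  out {4}∪∅={4}
  n6('eacabb'): parent n5 fail=19; on 'b' 19 → fail=20;  out {0}∪∅={0}
  n17('cebbdd'): parent n16 fail=8; on 'd' 8→23→0 → fail=23;  out {3}∪∅={3}

Text stream:
[0] read 'e'  n0⇒n1
[1] read 'a'  n1⇒n2
[2] read 'c'  n2⇒n3
[3] read 'a'  n3⇒n4
[4] read 'b'  n4⇒n5
[5] read 'b'  n5⇒n6  → match P0@[0:5]
[6] read 'c'  n6⇒n12 ·f
[7] read 'e'  n12⇒n13  → match P2@[6:7]
[8] read 'b'  n13⇒n14
[9] read 'b'  n14⇒n15
[10] read 'd'  n15⇒n16
[11] read 'd'  n16⇒n17  → match P3@[6:11]
[12] read 'e'  n17⇒n1 ·f
[13] read 'a'  n1⇒n2
[14] read 'b'  n2⇒n19 ·f
[15] read 'e'  n19⇒n1 ·f
[16] read 'a'  n1⇒n2
[17] read 'c'  n2⇒n3
[18] read 'a'  n3⇒n4
[19] read 'b'  n4⇒n5
[20] read 'b'  n5⇒n6  → match P0@[15:20]
[21] read 'a'  n6⇒n18 ·f
[22] read 'c'  n18⇒n12 ·f
[23] read 'e'  n12⇒n13  → match P2@[22:23]
[24] read 'a'  n13⇒n2 ·f
[25] read 'c'  n2⇒n3
[26] read 'e'  n3⇒n13 ·f  → match P2@[25:26]
[27] read 'b'  n13⇒n14
[28] read 'b'  n14⇒n15
[29] read 'd'  n15⇒n16
[30] read 'd'  n16⇒n17  → match P3@[25:30]
[31] read 'a'  n17⇒n18 ·f
[32] read 'c'  n18⇒n12 ·f
[33] read 'a'  n12⇒n18 ·f
[34] read 'c'  n18⇒n12 ·f

Result: [[5,0],[7,2],[11,3],[20,0],[23,2],[26,2],[30,3]]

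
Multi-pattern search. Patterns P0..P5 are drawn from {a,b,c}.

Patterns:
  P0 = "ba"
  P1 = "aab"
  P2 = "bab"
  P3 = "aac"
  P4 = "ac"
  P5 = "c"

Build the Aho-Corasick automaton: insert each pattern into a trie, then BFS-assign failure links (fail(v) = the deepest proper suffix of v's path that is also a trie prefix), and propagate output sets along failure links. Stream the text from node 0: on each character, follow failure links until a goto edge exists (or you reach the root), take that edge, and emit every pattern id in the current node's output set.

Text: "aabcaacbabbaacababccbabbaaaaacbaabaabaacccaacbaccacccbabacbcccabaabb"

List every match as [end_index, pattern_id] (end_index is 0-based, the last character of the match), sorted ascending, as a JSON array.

Construct AC machine:
Trie (insert patterns):
  0='ε' goto a→3 b→1 c→9
  1='b' goto a→2
  2='ba' goto b→6  ←P0
  3='a' goto a→4 c→8
  4='aa' goto b→5 c→7
  5='aab' goto ·  ←P1
  6='bab' goto ·  ←P2
  7='aac' goto ·  ←P3
  8='ac' goto ·  ←P4
  9='c' goto ·  ←P5

BFS fail/out derivation:
  fail(1) 'b': from fail(0)=0 chase 'b': 0 ⇒ 0;  out=∅∪out(0)=∅
  fail(3) 'a': from fail(0)=0 chase 'a': 0 ⇒ 0;  out=∅∪out(0)=∅
  fail(9) 'c': from fail(0)=0 chase 'c': 0 ⇒ 0;  out={5}∪out(0)={5}
  fail(2) 'ba': from fail(1)=0 chase 'a': 0 ⇒ 3;  out={0}∪out(3)={0}
  fail(4) 'aa': from fail(3)=0 chase 'a': 0 ⇒ 3;  out=∅∪out(3)=∅
  fail(8) 'ac': from fail(3)=0 chase 'c': 0 ⇒ 9;  out={4}∪out(9)={4,5}
  fail(5) 'aab': from fail(4)=3 chase 'b': 3→0 ⇒ 1;  out={1}∪out(1)={1}
  fail(6) 'bab': from fail(2)=3 chase 'b': 3→0 ⇒ 1;  out={2}∪out(1)={2}
  fail(7) 'aac': from fail(4)=3 chase 'c': 3 ⇒ 8;  out={3}∪out(8)={3,4,5}

Text stream:
[0] read 'a'  n0⇒n3
[1] read 'a'  n3⇒n4
[2] read 'b'  n4⇒n5  ** P1@[0:2]
[3] read 'c'  n5⇒n9 (fail-walked)  ** P5@[3:3]
[4] read 'a'  n9⇒n3 (fail-walked)
[5] read 'a'  n3⇒n4
[6] read 'c'  n4⇒n7  ** P3@[4:6],P4@[5:6],P5@[6:6]
[7] read 'b'  n7⇒n1 (fail-walked)
[8] read 'a'  n1⇒n2  ** P0@[7:8]
[9] read 'b'  n2⇒n6  ** P2@[7:9]
[10] read 'b'  n6⇒n1 (fail-walked)
[11] read 'a'  n1⇒n2  ** P0@[10:11]
[12] read 'a'  n2⇒n4 (fail-walked)
[13] read 'c'  n4⇒n7  ** P3@[11:13],P4@[12:13],P5@[13:13]
[14] read 'a'  n7⇒n3 (fail-walked)
[15] read 'b'  n3⇒n1 (fail-walked)
[16] read 'a'  n1⇒n2  ** P0@[15:16]
[17] read 'b'  n2⇒n6  ** P2@[15:17]
[18] read 'c'  n6⇒n9 (fail-walked)  ** P5@[18:18]
[19] read 'c'  n9⇒n9 (fail-walked)  ** P5@[19:19]
[20] read 'b'  n9⇒n1 (fail-walked)
[21] read 'a'  n1⇒n2  ** P0@[20:21]
[22] read 'b'  n2⇒n6  ** P2@[20:22]
[23] read 'b'  n6⇒n1 (fail-walked)
[24] read 'a'  n1⇒n2  ** P0@[23:24]
[25] read 'a'  n2⇒n4 (fail-walked)
[26] read 'a'  n4⇒n4 (fail-walked)
[27] read 'a'  n4⇒n4 (fail-walked)
[28] read 'a'  n4⇒n4 (fail-walked)
[29] read 'c'  n4⇒n7  ** P3@[27:29],P4@[28:29],P5@[29:29]
[30] read 'b'  n7⇒n1 (fail-walked)
[31] read 'a'  n1⇒n2  ** P0@[30:31]
[32] read 'a'  n2⇒n4 (fail-walked)
[33] read 'b'  n4⇒n5  ** P1@[31:33]
[34] read 'a'  n5⇒n2 (fail-walked)  ** P0@[33:34]
[35] read 'a'  n2⇒n4 (fail-walked)
[36] read 'b'  n4⇒n5  ** P1@[34:36]
[37] read 'a'  n5⇒n2 (fail-walked)  ** P0@[36:37]
[38] read 'a'  n2⇒n4 (fail-walked)
[39] read 'c'  n4⇒n7  ** P3@[37:39],P4@[38:39],P5@[39:39]
[40] read 'c'  n7⇒n9 (fail-walked)  ** P5@[40:40]
[41] read 'c'  n9⇒n9 (fail-walked)  ** P5@[41:41]
[42] read 'a'  n9⇒n3 (fail-walked)
[43] read 'a'  n3⇒n4
[44] read 'c'  n4⇒n7  ** P3@[42:44],P4@[43:44],P5@[44:44]
[45] read 'b'  n7⇒n1 (fail-walked)
[46] read 'a'  n1⇒n2  ** P0@[45:46]
[47] read 'c'  n2⇒n8 (fail-walked)  ** P4@[46:47],P5@[47:47]
[48] read 'c'  n8⇒n9 (fail-walked)  ** P5@[48:48]
[49] read 'a'  n9⇒n3 (fail-walked)
[50] read 'c'  n3⇒n8  ** P4@[49:50],P5@[50:50]
[51] read 'c'  n8⇒n9 (fail-walked)  ** P5@[51:51]
[52] read 'c'  n9⇒n9 (fail-walked)  ** P5@[52:52]
[53] read 'b'  n9⇒n1 (fail-walked)
[54] read 'a'  n1⇒n2  ** P0@[53:54]
[55] read 'b'  n2⇒n6  ** P2@[53:55]
[56] read 'a'  n6⇒n2 (fail-walked)  ** P0@[55:56]
[57] read 'c'  n2⇒n8 (fail-walked)  ** P4@[56:57],P5@[57:57]
[58] read 'b'  n8⇒n1 (fail-walked)
[59] read 'c'  n1⇒n9 (fail-walked)  ** P5@[59:59]
[60] read 'c'  n9⇒n9 (fail-walked)  ** P5@[60:60]
[61] read 'c'  n9⇒n9 (fail-walked)  ** P5@[61:61]
[62] read 'a'  n9⇒n3 (fail-walked)
[63] read 'b'  n3⇒n1 (fail-walked)
[64] read 'a'  n1⇒n2  ** P0@[63:64]
[65] read 'a'  n2⇒n4 (fail-walked)
[66] read 'b'  n4⇒n5  ** P1@[64:66]
[67] read 'b'  n5⇒n1 (fail-walked)

All matches (sorted): [[2,1],[3,5],[6,3],[6,4],[6,5],[8,0],[9,2],[11,0],[13,3],[13,4],[13,5],[16,0],[17,2],[18,5],[19,5],[21,0],[22,2],[24,0],[29,3],[29,4],[29,5],[31,0],[33,1],[34,0],[36,1],[37,0],[39,3],[39,4],[39,5],[40,5],[41,5],[44,3],[44,4],[44,5],[46,0],[47,4],[47,5],[48,5],[50,4],[50,5],[51,5],[52,5],[54,0],[55,2],[56,0],[57,4],[57,5],[59,5],[60,5],[61,5],[64,0],[66,1]]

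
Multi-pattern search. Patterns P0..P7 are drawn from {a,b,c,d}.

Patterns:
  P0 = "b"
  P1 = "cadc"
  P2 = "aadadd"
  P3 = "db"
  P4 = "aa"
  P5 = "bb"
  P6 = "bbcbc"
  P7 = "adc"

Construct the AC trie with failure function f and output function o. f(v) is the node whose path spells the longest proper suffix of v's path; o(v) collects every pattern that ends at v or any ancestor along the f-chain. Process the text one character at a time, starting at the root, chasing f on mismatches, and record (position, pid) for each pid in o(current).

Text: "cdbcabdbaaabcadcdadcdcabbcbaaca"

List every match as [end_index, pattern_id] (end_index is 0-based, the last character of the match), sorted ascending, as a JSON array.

Build automaton:
Trie nodes:
  n0 'ε': a→6 b→1 c→2 d→12
  n1 'b': b→14  [P0 ends]
  n2 'c': a→3
  n3 'ca': d→4
  n4 'cad': c→5
  n5 'cadc': ·  [P1 ends]
  n6 'a': a→7 d→18
  n7 'aa': d→8  [P4 ends]
  n8 'aad': a→9
  n9 'aada': d→10
  n10 'aadad': d→11
  n11 'aadadd': ·  [P2 ends]
  n12 'd': b→13
  n13 'db': ·  [P3 ends]
  n14 'bb': c→15  [P5 ends]
  n15 'bbc': b→16
  n16 'bbcb': c→17
  n17 'bbcbc': ·  [P6 ends]
  n18 'ad': c→19
  n19 'adc': ·  [P7 ends]

BFS fail/out derivation:
  n1('b'): parent n0 fail=0; on 'b' 0 → fail=0;  out {0}∪∅={0}
  n2('c'): parent n0 fail=0; on 'c' 0 → fail=0;  out ∅∪∅=∅
  n6('a'): parent n0 fail=0; on 'a' 0 → fail=0;  out ∅∪∅=∅
  n12('d'): parent n0 fail=0; on 'd' 0 → fail=0;  out ∅∪∅=∅
  n3('ca'): parent n2 fail=0; on 'a' 0 → fail=6;  out ∅∪∅=∅
  n7('aa'): parent n6 fail=0; on 'a' 0 → fail=6;  out {4}∪∅={4}
  n13('db'): parent n12 fail=0; on 'b' 0 → fail=1;  out {3}∪{0}={0,3}
  n14('bb'): parent n1 fail=0; on 'b' 0 → fail=1;  out {5}∪{0}={0,5}
  n18('ad'): parent n6 fail=0; on 'd' 0 → fail=12;  out ∅∪∅=∅
  n4('cad'): parent n3 fail=6; on 'd' 6 → fail=18;  out ∅∪∅=∅
  n8('aad'): parent n7 fail=6; on 'd' 6 → fail=18;  out ∅∪∅=∅
  n15('bbc'): parent n14 fail=1; on 'c' 1→0 → fail=2;  out ∅∪∅=∅
  n19('adc'): parent n18 fail=12; on 'c' 12→0 → fail=2;  out {7}∪∅={7}
  n5('cadc'): parent n4 fail=18; on 'c' 18 → fail=19;  out {1}∪{7}={1,7}
  n9('aada'): parent n8 fail=18; on 'a' 18→12→0 → fail=6;  out ∅∪∅=∅
  n16('bbcb'): parent n15 fail=2; on 'b' 2→0 → fail=1;  out ∅∪{0}={0}
  n10('aadad'): parent n9 fail=6; on 'd' 6 → fail=18;  out ∅∪∅=∅
  n17('bbcbc'): parent n16 fail=1; on 'c' 1→0 → fail=2;  out {6}∪∅={6}
  n11('aadadd'): parent n10 fail=18; on 'd' 18→12→0 → fail=12;  out {2}∪∅={2}

Run:
[0] read 'c'  n0⇒n2
[1] read 'd'  n2⇒n12 (fail-walked)
[2] read 'b'  n12⇒n13  ** P0@[2:2],P3@[1:2]
[3] read 'c'  n13⇒n2 (fail-walked)
[4] read 'a'  n2⇒n3
[5] read 'b'  n3⇒n1 (fail-walked)  ** P0@[5:5]
[6] read 'd'  n1⇒n12 (fail-walked)
[7] read 'b'  n12⇒n13  ** P0@[7:7],P3@[6:7]
[8] read 'a'  n13⇒n6 (fail-walked)
[9] read 'a'  n6⇒n7  ** P4@[8:9]
[10] read 'a'  n7⇒n7 (fail-walked)  ** P4@[9:10]
[11] read 'b'  n7⇒n1 (fail-walked)  ** P0@[11:11]
[12] read 'c'  n1⇒n2 (fail-walked)
[13] read 'a'  n2⇒n3
[14] read 'd'  n3⇒n4
[15] read 'c'  n4⇒n5  ** P1@[12:15],P7@[13:15]
[16] read 'd'  n5⇒n12 (fail-walked)
[17] read 'a'  n12⇒n6 (fail-walked)
[18] read 'd'  n6⇒n18
[19] read 'c'  n18⇒n19  ** P7@[17:19]
[20] read 'd'  n19⇒n12 (fail-walked)
[21] read 'c'  n12⇒n2 (fail-walked)
[22] read 'a'  n2⇒n3
[23] read 'b'  n3⇒n1 (fail-walked)  ** P0@[23:23]
[24] read 'b'  n1⇒n14  ** P0@[24:24],P5@[23:24]
[25] read 'c'  n14⇒n15
[26] read 'b'  n15⇒n16  ** P0@[26:26]
[27] read 'a'  n16⇒n6 (fail-walked)
[28] read 'a'  n6⇒n7  ** P4@[27:28]
[29] read 'c'  n7⇒n2 (fail-walked)
[30] read 'a'  n2⇒n3

Matches: [[2,0],[2,3],[5,0],[7,0],[7,3],[9,4],[10,4],[11,0],[15,1],[15,7],[19,7],[23,0],[24,0],[24,5],[26,0],[28,4]]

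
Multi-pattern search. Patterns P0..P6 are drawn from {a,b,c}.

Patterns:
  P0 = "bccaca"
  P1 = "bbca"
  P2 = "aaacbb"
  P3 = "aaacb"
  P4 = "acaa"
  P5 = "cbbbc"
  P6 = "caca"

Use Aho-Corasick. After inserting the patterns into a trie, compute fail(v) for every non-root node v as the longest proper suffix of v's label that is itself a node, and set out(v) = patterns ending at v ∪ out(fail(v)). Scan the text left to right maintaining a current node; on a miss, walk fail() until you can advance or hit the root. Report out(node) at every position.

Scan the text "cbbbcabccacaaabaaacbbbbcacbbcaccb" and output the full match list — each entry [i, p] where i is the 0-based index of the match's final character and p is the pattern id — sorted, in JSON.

Construct AC machine:
Trie (insert patterns):
  n0 'ε': a→10 b→1 c→19
  n1 'b': b→7 c→2
  n2 'bc': c→3
  n3 'bcc': a→4
  n4 'bcca': c→5
  n5 'bccac': a→6
  n6 'bccaca': ·  ←P0
  n7 'bb': c→8
  n8 'bbc': a→9
  n9 'bbca': ·  ←P1
  n10 'a': a→11 c→16
  n11 'aa': a→12
  n12 'aaa': c→13
  n13 'aaac': b→14
  n14 'aaacb': b→15  ←P3
  n15 'aaacbb': ·  ←P2
  n16 'ac': a→17
  n17 'aca': a→18
  n18 'acaa': ·  ←P4
  n19 'c': a→24 b→20
  n20 'cb': b→21
  n21 'cbb': b→22
  n22 'cbbb': c→23
  n23 'cbbbc': ·  ←P5
  n24 'ca': c→25
  n25 'cac': a→26
  n26 'caca': ·  ←P6

BFS fail/out derivation:
  n1('b'): parent n0 fail=0; on 'b' 0 → fail=0;  out ∅∪∅=∅
  n10('a'): parent n0 fail=0; on 'a' 0 → fail=0;  out ∅∪∅=∅
  n19('c'): parent n0 fail=0; on 'c' 0 → fail=0;  out ∅∪∅=∅
  n2('bc'): parent n1 fail=0; on 'c' 0 → fail=19;  out ∅∪∅=∅
  n7('bb'): parent n1 fail=0; on 'b' 0 → fail=1;  out ∅∪∅=∅
  n11('aa'): parent n10 fail=0; on 'a' 0 → fail=10;  out ∅∪∅=∅
  n16('ac'): parent n10 fail=0; on 'c' 0 → fail=19;  out ∅∪∅=∅
  n20('cb'): parent n19 fail=0; on 'b' 0 → fail=1;  out ∅∪∅=∅
  n24('ca'): parent n19 fail=0; on 'a' 0 → fail=10;  out ∅∪∅=∅
  n3('bcc'): parent n2 fail=19; on 'c' 19→0 → fail=19;  out ∅∪∅=∅
  n8('bbc'): parent n7 fail=1; on 'c' 1 → fail=2;  out ∅∪∅=∅
  n12('aaa'): parent n11 fail=10; on 'a' 10 → fail=11;  out ∅∪∅=∅
  n17('aca'): parent n16 fail=19; on 'a' 19 → fail=24;  out ∅∪∅=∅
  n21('cbb'): parent n20 fail=1; on 'b' 1 → fail=7;  out ∅∪∅=∅
  n25('cac'): parent n24 fail=10; on 'c' 10 → fail=16;  out ∅∪∅=∅
  n4('bcca'): parent n3 fail=19; on 'a' 19 → fail=24;  out ∅∪∅=∅
  n9('bbca'): parent n8 fail=2; on 'a' 2→19 → fail=24;  out {1}∪∅={1}
  n13('aaac'): parent n12 fail=11; on 'c' 11→10 → fail=16;  out ∅∪∅=∅
  n18('acaa'): parent n17 fail=24; on 'a' 24→10 → fail=11;  out {4}∪∅={4}
  n22('cbbb'): parent n21 fail=7; on 'b' 7→1 → fail=7;  out ∅∪∅=∅
  n26('caca'): parent n25 fail=16; on 'a' 16 → fail=17;  out {6}∪∅={6}
  n5('bccac'): parent n4 fail=24; on 'c' 24 → fail=25;  out ∅∪∅=∅
  n14('aaacb'): parent n13 fail=16; on 'b' 16→19 → fail=20;  out {3}∪∅={3}
  n23('cbbbc'): parent n22 fail=7; on 'c' 7 → fail=8;  out {5}∪∅={5}
  n6('bccaca'): parent n5 fail=25; on 'a' 25 → fail=26;  out {0}∪{6}={0,6}
  n15('aaacbb'): parent n14 fail=20; on 'b' 20 → fail=21;  out {2}∪∅={2}

Text stream:
i=0 'c': node 0→19
i=1 'b': node 19→20
i=2 'b': node 20→21
i=3 'b': node 21→22
i=4 'c': node 22→23  ** P5@[0:4]
i=5 'a': node 23→9 (via fail)  ** P1@[2:5]
i=6 'b': node 9→1 (via fail)
i=7 'c': node 1→2
i=8 'c': node 2→3
i=9 'a': node 3→4
i=10 'c': node 4→5
i=11 'a': node 5→6  ** P0@[6:11],P6@[8:11]
i=12 'a': node 6→18 (via fail)  ** P4@[9:12]
i=13 'a': node 18→12 (via fail)
i=14 'b': node 12→1 (via fail)
i=15 'a': node 1→10 (via fail)
i=16 'a': node 10→11
i=17 'a': node 11→12
i=18 'c': node 12→13
i=19 'b': node 13→14  ** P3@[15:19]
i=20 'b': node 14→15  ** P2@[15:20]
i=21 'b': node 15→22 (via fail)
i=22 'b': node 22→7 (via fail)
i=23 'c': node 7→8
i=24 'a': node 8→9  ** P1@[21:24]
i=25 'c': node 9→25 (via fail)
i=26 'b': node 25→20 (via fail)
i=27 'b': node 20→21
i=28 'c': node 21→8 (via fail)
i=29 'a': node 8→9  ** P1@[26:29]
i=30 'c': node 9→25 (via fail)
i=31 'c': node 25→19 (via fail)
i=32 'b': node 19→20

Result: [[4,5],[5,1],[11,0],[11,6],[12,4],[19,3],[20,2],[24,1],[29,1]]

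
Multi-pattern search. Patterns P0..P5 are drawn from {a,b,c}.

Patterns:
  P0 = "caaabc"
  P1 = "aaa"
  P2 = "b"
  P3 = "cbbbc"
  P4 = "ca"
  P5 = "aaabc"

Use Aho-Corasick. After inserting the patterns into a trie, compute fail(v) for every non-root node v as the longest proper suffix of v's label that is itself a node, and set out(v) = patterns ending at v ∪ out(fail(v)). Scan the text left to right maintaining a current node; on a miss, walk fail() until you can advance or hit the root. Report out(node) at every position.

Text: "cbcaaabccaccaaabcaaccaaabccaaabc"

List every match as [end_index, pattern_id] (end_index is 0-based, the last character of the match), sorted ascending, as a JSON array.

Construct AC machine:
Trie (insert patterns):
  0='ε' goto a→7 b→10 c→1
  1='c' goto a→2 b→11
  2='ca' goto a→3  [P4 ends]
  3='caa' goto a→4
  4='caaa' goto b→5
  5='caaab' goto c→6
  6='caaabc' goto ·  [P0 ends]
  7='a' goto a→8
  8='aa' goto a→9
  9='aaa' goto b→15  [P1 ends]
  10='b' goto ·  [P2 ends]
  11='cb' goto b→12
  12='cbb' goto b→13
  13='cbbb' goto c→14
  14='cbbbc' goto ·  [P3 ends]
  15='aaab' goto c→16
  16='aaabc' goto ·  [P5 ends]

BFS fail/out derivation:
  fail(1) 'c': from fail(0)=0 chase 'c': 0 ⇒ 0;  out=∅∪out(0)=∅
  fail(7) 'a': from fail(0)=0 chase 'a': 0 ⇒ 0;  out=∅∪out(0)=∅
  fail(10) 'b': from fail(0)=0 chase 'b': 0 ⇒ 0;  out={2}∪out(0)={2}
  fail(2) 'ca': from fail(1)=0 chase 'a': 0 ⇒ 7;  out={4}∪out(7)={4}
  fail(8) 'aa': from fail(7)=0 chase 'a': 0 ⇒ 7;  out=∅∪out(7)=∅
  fail(11) 'cb': from fail(1)=0 chase 'b': 0 ⇒ 10;  out=∅∪out(10)={2}
  fail(3) 'caa': from fail(2)=7 chase 'a': 7 ⇒ 8;  out=∅∪out(8)=∅
  fail(9) 'aaa': from fail(8)=7 chase 'a': 7 ⇒ 8;  out={1}∪out(8)={1}
  fail(12) 'cbb': from fail(11)=10 chase 'b': 10→0 ⇒ 10;  out=∅∪out(10)={2}
  fail(4) 'caaa': from fail(3)=8 chase 'a': 8 ⇒ 9;  out=∅∪out(9)={1}
  fail(13) 'cbbb': from fail(12)=10 chase 'b': 10→0 ⇒ 10;  out=∅∪out(10)={2}
  fail(15) 'aaab': from fail(9)=8 chase 'b': 8→7→0 ⇒ 10;  out=∅∪out(10)={2}
  fail(5) 'caaab': from fail(4)=9 chase 'b': 9 ⇒ 15;  out=∅∪out(15)={2}
  fail(14) 'cbbbc': from fail(13)=10 chase 'c': 10→0 ⇒ 1;  out={3}∪out(1)={3}
  fail(16) 'aaabc': from fail(15)=10 chase 'c': 10→0 ⇒ 1;  out={5}∪out(1)={5}
  fail(6) 'caaabc': from fail(5)=15 chase 'c': 15 ⇒ 16;  out={0}∪out(16)={0,5}

Run:
i=0 'c': node 0→1
i=1 'b': node 1→11  ** P2@[1:1]
i=2 'c': node 11→1 (via fail)
i=3 'a': node 1→2  ** P4@[2:3]
i=4 'a': node 2→3
i=5 'a': node 3→4  ** P1@[3:5]
i=6 'b': node 4→5  ** P2@[6:6]
i=7 'c': node 5→6  ** P0@[2:7],P5@[3:7]
i=8 'c': node 6→1 (via fail)
i=9 'a': node 1→2  ** P4@[8:9]
i=10 'c': node 2→1 (via fail)
i=11 'c': node 1→1 (via fail)
i=12 'a': node 1→2  ** P4@[11:12]
i=13 'a': node 2→3
i=14 'a': node 3→4  ** P1@[12:14]
i=15 'b': node 4→5  ** P2@[15:15]
i=16 'c': node 5→6  ** P0@[11:16],P5@[12:16]
i=17 'a': node 6→2 (via fail)  ** P4@[16:17]
i=18 'a': node 2→3
i=19 'c': node 3→1 (via fail)
i=20 'c': node 1→1 (via fail)
i=21 'a': node 1→2  ** P4@[20:21]
i=22 'a': node 2→3
i=23 'a': node 3→4  ** P1@[21:23]
i=24 'b': node 4→5  ** P2@[24:24]
i=25 'c': node 5→6  ** P0@[20:25],P5@[21:25]
i=26 'c': node 6→1 (via fail)
i=27 'a': node 1→2  ** P4@[26:27]
i=28 'a': node 2→3
i=29 'a': node 3→4  ** P1@[27:29]
i=30 'b': node 4→5  ** P2@[30:30]
i=31 'c': node 5→6  ** P0@[26:31],P5@[27:31]

Result: [[1,2],[3,4],[5,1],[6,2],[7,0],[7,5],[9,4],[12,4],[14,1],[15,2],[16,0],[16,5],[17,4],[21,4],[23,1],[24,2],[25,0],[25,5],[27,4],[29,1],[30,2],[31,0],[31,5]]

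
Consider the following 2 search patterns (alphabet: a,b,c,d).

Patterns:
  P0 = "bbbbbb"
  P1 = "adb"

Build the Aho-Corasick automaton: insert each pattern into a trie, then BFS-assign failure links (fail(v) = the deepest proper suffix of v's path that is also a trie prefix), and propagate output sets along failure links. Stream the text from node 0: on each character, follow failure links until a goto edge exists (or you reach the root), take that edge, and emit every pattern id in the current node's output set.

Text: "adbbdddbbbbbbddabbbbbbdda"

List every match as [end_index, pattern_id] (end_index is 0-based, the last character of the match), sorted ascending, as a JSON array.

Build automaton:
Trie nodes:
  0='ε' goto a→7 b→1
  1='b' goto b→2
  2='bb' goto b→3
  3='bbb' goto b→4
  4='bbbb' goto b→5
  5='bbbbb' goto b→6
  6='bbbbbb' goto ·  ←P0
  7='a' goto d→8
  8='ad' goto b→9
  9='adb' goto ·  ←P1

BFS fail/out derivation:
  fail(1) 'b': from fail(0)=0 chase 'b': 0 ⇒ 0;  out=∅∪out(0)=∅
  fail(7) 'a': from fail(0)=0 chase 'a': 0 ⇒ 0;  out=∅∪out(0)=∅
  fail(2) 'bb': from fail(1)=0 chase 'b': 0 ⇒ 1;  out=∅∪out(1)=∅
  fail(8) 'ad': from fail(7)=0 chase 'd': 0 ⇒ 0;  out=∅∪out(0)=∅
  fail(3) 'bbb': from fail(2)=1 chase 'b': 1 ⇒ 2;  out=∅∪out(2)=∅
  fail(9) 'adb': from fail(8)=0 chase 'b': 0 ⇒ 1;  out={1}∪out(1)={1}
  fail(4) 'bbbb': from fail(3)=2 chase 'b': 2 ⇒ 3;  out=∅∪out(3)=∅
  fail(5) 'bbbbb': from fail(4)=3 chase 'b': 3 ⇒ 4;  out=∅∪out(4)=∅
  fail(6) 'bbbbbb': from fail(5)=4 chase 'b': 4 ⇒ 5;  out={0}∪out(5)={0}

Text stream:
pos 0 'a': at 7
pos 1 'd': at 8
pos 2 'b': at 9  → match P1@[0:2]
pos 3 'b': at 2 (via fail)
pos 4 'd': at 0 (via fail)
pos 5 'd': at 0
pos 6 'd': at 0
pos 7 'b': at 1
pos 8 'b': at 2
pos 9 'b': at 3
pos 10 'b': at 4
pos 11 'b': at 5
pos 12 'b': at 6  → match P0@[7:12]
pos 13 'd': at 0 (via fail)
pos 14 'd': at 0
pos 15 'a': at 7
pos 16 'b': at 1 (via fail)
pos 17 'b': at 2
pos 18 'b': at 3
pos 19 'b': at 4
pos 20 'b': at 5
pos 21 'b': at 6  → match P0@[16:21]
pos 22 'd': at 0 (via fail)
pos 23 'd': at 0
pos 24 'a': at 7

All matches (sorted): [[2,1],[12,0],[21,0]]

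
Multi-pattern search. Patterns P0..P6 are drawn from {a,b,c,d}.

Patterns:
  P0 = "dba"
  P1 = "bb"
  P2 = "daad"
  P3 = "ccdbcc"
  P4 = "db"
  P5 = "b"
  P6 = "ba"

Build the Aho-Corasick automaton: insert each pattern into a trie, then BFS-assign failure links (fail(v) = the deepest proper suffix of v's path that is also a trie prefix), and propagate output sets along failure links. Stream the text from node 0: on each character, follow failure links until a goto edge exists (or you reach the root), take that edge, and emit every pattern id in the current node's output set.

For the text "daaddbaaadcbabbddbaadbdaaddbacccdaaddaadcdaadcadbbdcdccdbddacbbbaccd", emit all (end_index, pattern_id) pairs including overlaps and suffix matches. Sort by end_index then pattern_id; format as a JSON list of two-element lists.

Construct AC machine:
Trie nodes:
  0='ε' goto b→4 c→9 d→1
  1='d' goto a→6 b→2
  2='db' goto a→3  ←P4
  3='dba' goto ·  ←P0
  4='b' goto a→15 b→5  ←P5
  5='bb' goto ·  ←P1
  6='da' goto a→7
  7='daa' goto d→8
  8='daad' goto ·  ←P2
  9='c' goto c→10
  10='cc' goto d→11
  11='ccd' goto b→12
  12='ccdb' goto c→13
  13='ccdbc' goto c→14
  14='ccdbcc' goto ·  ←P3
  15='ba' goto ·  ←P6

Failure links (BFS by depth):
  n1('d'): parent n0 fail=0; on 'd' 0 → fail=0;  out ∅∪∅=∅
  n4('b'): parent n0 fail=0; on 'b' 0 → fail=0;  out {5}∪∅={5}
  n9('c'): parent n0 fail=0; on 'c' 0 → fail=0;  out ∅∪∅=∅
  n2('db'): parent n1 fail=0; on 'b' 0 → fail=4;  out {4}∪{5}={4,5}
  n5('bb'): parent n4 fail=0; on 'b' 0 → fail=4;  out {1}∪{5}={1,5}
  n6('da'): parent n1 fail=0; on 'a' 0 → fail=0;  out ∅∪∅=∅
  n10('cc'): parent n9 fail=0; on 'c' 0 → fail=9;  out ∅∪∅=∅
  n15('ba'): parent n4 fail=0; on 'a' 0 → fail=0;  out {6}∪∅={6}
  n3('dba'): parent n2 fail=4; on 'a' 4 → fail=15;  out {0}∪{6}={0,6}
  n7('daa'): parent n6 fail=0; on 'a' 0 → fail=0;  out ∅∪∅=∅
  n11('ccd'): parent n10 fail=9; on 'd' 9→0 → fail=1;  out ∅∪∅=∅
  n8('daad'): parent n7 fail=0; on 'd' 0 → fail=1;  out {2}∪∅={2}
  n12('ccdb'): parent n11 fail=1; on 'b' 1 → fail=2;  out ∅∪{4,5}={4,5}
  n13('ccdbc'): parent n12 fail=2; on 'c' 2→4→0 → fail=9;  out ∅∪∅=∅
  n14('ccdbcc'): parent n13 fail=9; on 'c' 9 → fail=10;  out {3}∪∅={3}

Text stream:
pos 0 'd': at 1
pos 1 'a': at 6
pos 2 'a': at 7
pos 3 'd': at 8  → match P2@[0:3]
pos 4 'd': at 1 ·f
pos 5 'b': at 2  → match P4@[4:5],P5@[5:5]
pos 6 'a': at 3  → match P0@[4:6],P6@[5:6]
pos 7 'a': at 0 ·f
pos 8 'a': at 0
pos 9 'd': at 1
pos 10 'c': at 9 ·f
pos 11 'b': at 4 ·f  → match P5@[11:11]
pos 12 'a': at 15  → match P6@[11:12]
pos 13 'b': at 4 ·f  → match P5@[13:13]
pos 14 'b': at 5  → match P1@[13:14],P5@[14:14]
pos 15 'd': at 1 ·f
pos 16 'd': at 1 ·f
pos 17 'b': at 2  → match P4@[16:17],P5@[17:17]
pos 18 'a': at 3  → match P0@[16:18],P6@[17:18]
pos 19 'a': at 0 ·f
pos 20 'd': at 1
pos 21 'b': at 2  → match P4@[20:21],P5@[21:21]
pos 22 'd': at 1 ·f
pos 23 'a': at 6
pos 24 'a': at 7
pos 25 'd': at 8  → match P2@[22:25]
pos 26 'd': at 1 ·f
pos 27 'b': at 2  → match P4@[26:27],P5@[27:27]
pos 28 'a': at 3  → match P0@[26:28],P6@[27:28]
pos 29 'c': at 9 ·f
pos 30 'c': at 10
pos 31 'c': at 10 ·f
pos 32 'd': at 11
pos 33 'a': at 6 ·f
pos 34 'a': at 7
pos 35 'd': at 8  → match P2@[32:35]
pos 36 'd': at 1 ·f
pos 37 'a': at 6
pos 38 'a': at 7
pos 39 'd': at 8  → match P2@[36:39]
pos 40 'c': at 9 ·f
pos 41 'd': at 1 ·f
pos 42 'a': at 6
pos 43 'a': at 7
pos 44 'd': at 8  → match P2@[41:44]
pos 45 'c': at 9 ·f
pos 46 'a': at 0 ·f
pos 47 'd': at 1
pos 48 'b': at 2  → match P4@[47:48],P5@[48:48]
pos 49 'b': at 5 ·f  → match P1@[48:49],P5@[49:49]
pos 50 'd': at 1 ·f
pos 51 'c': at 9 ·f
pos 52 'd': at 1 ·f
pos 53 'c': at 9 ·f
pos 54 'c': at 10
pos 55 'd': at 11
pos 56 'b': at 12  → match P4@[55:56],P5@[56:56]
pos 57 'd': at 1 ·f
pos 58 'd': at 1 ·f
pos 59 'a': at 6
pos 60 'c': at 9 ·f
pos 61 'b': at 4 ·f  → match P5@[61:61]
pos 62 'b': at 5  → match P1@[61:62],P5@[62:62]
pos 63 'b': at 5 ·f  → match P1@[62:63],P5@[63:63]
pos 64 'a': at 15 ·f  → match P6@[63:64]
pos 65 'c': at 9 ·f
pos 66 'c': at 10
pos 67 'd': at 11

Result: [[3,2],[5,4],[5,5],[6,0],[6,6],[11,5],[12,6],[13,5],[14,1],[14,5],[17,4],[17,5],[18,0],[18,6],[21,4],[21,5],[25,2],[27,4],[27,5],[28,0],[28,6],[35,2],[39,2],[44,2],[48,4],[48,5],[49,1],[49,5],[56,4],[56,5],[61,5],[62,1],[62,5],[63,1],[63,5],[64,6]]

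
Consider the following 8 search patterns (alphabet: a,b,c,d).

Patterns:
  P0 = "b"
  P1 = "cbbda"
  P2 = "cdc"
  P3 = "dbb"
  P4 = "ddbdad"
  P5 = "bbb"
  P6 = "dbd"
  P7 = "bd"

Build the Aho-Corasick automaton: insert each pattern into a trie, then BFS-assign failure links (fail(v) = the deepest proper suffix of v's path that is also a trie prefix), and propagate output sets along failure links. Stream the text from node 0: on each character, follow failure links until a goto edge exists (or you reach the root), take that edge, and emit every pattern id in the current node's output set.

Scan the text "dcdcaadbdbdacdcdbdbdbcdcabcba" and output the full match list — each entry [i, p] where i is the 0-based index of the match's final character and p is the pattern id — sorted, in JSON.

Build:
Trie nodes:
  0='ε' goto b→1 c→2 d→9
  1='b' goto b→17 d→20  [P0 ends]
  2='c' goto b→3 d→7
  3='cb' goto b→4
  4='cbb' goto d→5
  5='cbbd' goto a→6
  6='cbbda' goto ·  [P1 ends]
  7='cd' goto c→8
  8='cdc' goto ·  [P2 ends]
  9='d' goto b→10 d→12
  10='db' goto b→11 d→19
  11='dbb' goto ·  [P3 ends]
  12='dd' goto b→13
  13='ddb' goto d→14
  14='ddbd' goto a→15
  15='ddbda' goto d→16
  16='ddbdad' goto ·  [P4 ends]
  17='bb' goto b→18
  18='bbb' goto ·  [P5 ends]
  19='dbd' goto ·  [P6 ends]
  20='bd' goto ·  [P7 ends]

Failure links (BFS by depth):
  n1('b'): parent n0 fail=0; on 'b' 0 → fail=0;  out {0}∪∅={0}
  n2('c'): parent n0 fail=0; on 'c' 0 → fail=0;  out ∅∪∅=∅
  n9('d'): parent n0 fail=0; on 'd' 0 → fail=0;  out ∅∪∅=∅
  n3('cb'): parent n2 fail=0; on 'b' 0 → fail=1;  out ∅∪{0}={0}
  n7('cd'): parent n2 fail=0; on 'd' 0 → fail=9;  out ∅∪∅=∅
  n10('db'): parent n9 fail=0; on 'b' 0 → fail=1;  out ∅∪{0}={0}
  n12('dd'): parent n9 fail=0; on 'd' 0 → fail=9;  out ∅∪∅=∅
  n17('bb'): parent n1 fail=0; on 'b' 0 → fail=1;  out ∅∪{0}={0}
  n20('bd'): parent n1 fail=0; on 'd' 0 → fail=9;  out {7}∪∅={7}
  n4('cbb'): parent n3 fail=1; on 'b' 1 → fail=17;  out ∅∪{0}={0}
  n8('cdc'): parent n7 fail=9; on 'c' 9→0 → fail=2;  out {2}∪∅={2}
  n11('dbb'): parent n10 fail=1; on 'b' 1 → fail=17;  out {3}∪{0}={0,3}
  n13('ddb'): parent n12 fail=9; on 'b' 9 → fail=10;  out ∅∪{0}={0}
  n18('bbb'): parent n17 fail=1; on 'b' 1 → fail=17;  out {5}∪{0}={0,5}
  n19('dbd'): parent n10 fail=1; on 'd' 1 → fail=20;  out {6}∪{7}={6,7}
  n5('cbbd'): parent n4 fail=17; on 'd' 17→1 → fail=20;  out ∅∪{7}={7}
  n14('ddbd'): parent n13 fail=10; on 'd' 10 → fail=19;  out ∅∪{6,7}={6,7}
  n6('cbbda'): parent n5 fail=20; on 'a' 20→9→0 → fail=0;  out {1}∪∅={1}
  n15('ddbda'): parent n14 fail=19; on 'a' 19→20→9→0 → fail=0;  out ∅∪∅=∅
  n16('ddbdad'): parent n15 fail=0; on 'd' 0 → fail=9;  out {4}∪∅={4}

Text stream:
[0] read 'd'  n0⇒n9
[1] read 'c'  n9⇒n2 (via fail)
[2] read 'd'  n2⇒n7
[3] read 'c'  n7⇒n8  → match P2@[1:3]
[4] read 'a'  n8⇒n0 (via fail)
[5] read 'a'  n0⇒n0
[6] read 'd'  n0⇒n9
[7] read 'b'  n9⇒n10  → match P0@[7:7]
[8] read 'd'  n10⇒n19  → match P6@[6:8],P7@[7:8]
[9] read 'b'  n19⇒n10 (via fail)  → match P0@[9:9]
[10] read 'd'  n10⇒n19  → match P6@[8:10],P7@[9:10]
[11] read 'a'  n19⇒n0 (via fail)
[12] read 'c'  n0⇒n2
[13] read 'd'  n2⇒n7
[14] read 'c'  n7⇒n8  → match P2@[12:14]
[15] read 'd'  n8⇒n7 (via fail)
[16] read 'b'  n7⇒n10 (via fail)  → match P0@[16:16]
[17] read 'd'  n10⇒n19  → match P6@[15:17],P7@[16:17]
[18] read 'b'  n19⇒n10 (via fail)  → match P0@[18:18]
[19] read 'd'  n10⇒n19  → match P6@[17:19],P7@[18:19]
[20] read 'b'  n19⇒n10 (via fail)  → match P0@[20:20]
[21] read 'c'  n10⇒n2 (via fail)
[22] read 'd'  n2⇒n7
[23] read 'c'  n7⇒n8  → match P2@[21:23]
[24] read 'a'  n8⇒n0 (via fail)
[25] read 'b'  n0⇒n1  → match P0@[25:25]
[26] read 'c'  n1⇒n2 (via fail)
[27] read 'b'  n2⇒n3  → match P0@[27:27]
[28] read 'a'  n3⇒n0 (via fail)

Matches: [[3,2],[7,0],[8,6],[8,7],[9,0],[10,6],[10,7],[14,2],[16,0],[17,6],[17,7],[18,0],[19,6],[19,7],[20,0],[23,2],[25,0],[27,0]]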